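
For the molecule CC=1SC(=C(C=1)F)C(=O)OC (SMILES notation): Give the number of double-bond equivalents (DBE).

Degree of unsaturation = (number of rings) + (number of π bonds).
Ring closures in the SMILES: 1.
π bonds: 3 double bonds (each 1 DoU) → 3 DoU from unsaturation.
Total DoU = 1 + 3 = 4.

4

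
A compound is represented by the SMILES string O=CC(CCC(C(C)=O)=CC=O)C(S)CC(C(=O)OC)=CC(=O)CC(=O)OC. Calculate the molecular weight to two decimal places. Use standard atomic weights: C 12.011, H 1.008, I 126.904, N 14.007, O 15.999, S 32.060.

412.45 g/mol

First, the molecular formula is C19H24O8S (counting implicit H from valence).
  C: 19 × 12.011 = 228.209
  H: 24 × 1.008 = 24.192
  O: 8 × 15.999 = 127.992
  S: 1 × 32.060 = 32.060
Sum: 19×12.011 + 24×1.008 + 8×15.999 + 1×32.060 = 412.453 → 412.45 g/mol.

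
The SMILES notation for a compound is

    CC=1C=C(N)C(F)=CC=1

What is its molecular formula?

Walk through each heavy atom and fill implicit hydrogens from standard valence (C 4, N 3, O 2, S 2, halogen 1):
  atom 1: C, bond orders sum to 1 (valence 4) → 3 H
  atom 2: C, bond orders sum to 4 (valence 4) → 0 H
  atom 3: C, bond orders sum to 3 (valence 4) → 1 H
  atom 4: C, bond orders sum to 4 (valence 4) → 0 H
  atom 5: N, bond orders sum to 1 (valence 3) → 2 H
  atom 6: C, bond orders sum to 4 (valence 4) → 0 H
  atom 7: F (halogen, monovalent) → 0 H
  atom 8: C, bond orders sum to 3 (valence 4) → 1 H
  atom 9: C, bond orders sum to 3 (valence 4) → 1 H
Totals → C:7, H:8, F:1, N:1.
In Hill order: C7H8FN.

C7H8FN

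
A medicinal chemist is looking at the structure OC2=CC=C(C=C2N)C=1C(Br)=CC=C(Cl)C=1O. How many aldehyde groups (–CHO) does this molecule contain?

Scan the SMILES for the aldehyde motif — none present.
Groups that are present: 2 hydroxyl, 1 primary amine.

0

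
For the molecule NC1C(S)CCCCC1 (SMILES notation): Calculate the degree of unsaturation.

Degree of unsaturation = (number of rings) + (number of π bonds).
Ring closures in the SMILES: 1.
π bonds: none → 0 DoU from unsaturation.
Total DoU = 1 + 0 = 1.

1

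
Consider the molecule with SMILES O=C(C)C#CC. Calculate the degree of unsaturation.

Degree of unsaturation = (number of rings) + (number of π bonds).
Ring closures in the SMILES: 0.
π bonds: 1 double bond (each 1 DoU), 1 triple bond (each 2 DoU) → 3 DoU from unsaturation.
Total DoU = 0 + 3 = 3.

3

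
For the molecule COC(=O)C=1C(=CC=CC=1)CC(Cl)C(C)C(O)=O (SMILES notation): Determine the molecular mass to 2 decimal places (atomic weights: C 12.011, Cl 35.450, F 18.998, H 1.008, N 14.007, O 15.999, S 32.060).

270.71 g/mol

First, the molecular formula is C13H15ClO4 (counting implicit H from valence).
  C: 13 × 12.011 = 156.143
  Cl: 1 × 35.450 = 35.450
  H: 15 × 1.008 = 15.120
  O: 4 × 15.999 = 63.996
Sum: 13×12.011 + 1×35.450 + 15×1.008 + 4×15.999 = 270.709 → 270.71 g/mol.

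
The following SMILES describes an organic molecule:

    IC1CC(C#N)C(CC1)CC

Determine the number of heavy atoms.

11

Every atom symbol written in the SMILES (organic subset) is one heavy atom; implicit H are not written.
Heavy atoms by element → C:9, I:1, N:1.
Total: 11.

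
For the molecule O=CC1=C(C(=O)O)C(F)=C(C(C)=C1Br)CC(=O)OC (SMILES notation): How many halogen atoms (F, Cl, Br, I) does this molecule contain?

Halogen atoms appear at heavy-atom positions 9, 14 (1×Br, 1×F).
Other groups present: 1 aldehyde, 1 carboxylic acid, 1 ester.
Halogen count: 2.

2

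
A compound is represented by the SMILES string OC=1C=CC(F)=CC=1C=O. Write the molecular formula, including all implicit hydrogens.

Walk through each heavy atom and fill implicit hydrogens from standard valence (C 4, N 3, O 2, S 2, halogen 1):
  atom 1: O, bond orders sum to 1 (valence 2) → 1 H
  atom 2: C, bond orders sum to 4 (valence 4) → 0 H
  atom 3: C, bond orders sum to 3 (valence 4) → 1 H
  atom 4: C, bond orders sum to 3 (valence 4) → 1 H
  atom 5: C, bond orders sum to 4 (valence 4) → 0 H
  atom 6: F (halogen, monovalent) → 0 H
  atom 7: C, bond orders sum to 3 (valence 4) → 1 H
  atom 8: C, bond orders sum to 4 (valence 4) → 0 H
  atom 9: C, bond orders sum to 3 (valence 4) → 1 H
  atom 10: O, bond orders sum to 2 (valence 2) → 0 H
Totals → C:7, H:5, F:1, O:2.
In Hill order: C7H5FO2.

C7H5FO2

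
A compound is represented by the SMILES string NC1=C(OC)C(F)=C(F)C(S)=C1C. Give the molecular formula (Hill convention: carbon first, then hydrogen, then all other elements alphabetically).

C8H9F2NOS

Walk through each heavy atom and fill implicit hydrogens from standard valence (C 4, N 3, O 2, S 2, halogen 1):
  atom 1: N, bond orders sum to 1 (valence 3) → 2 H
  atom 2: C, bond orders sum to 4 (valence 4) → 0 H
  atom 3: C, bond orders sum to 4 (valence 4) → 0 H
  atom 4: O, bond orders sum to 2 (valence 2) → 0 H
  atom 5: C, bond orders sum to 1 (valence 4) → 3 H
  atom 6: C, bond orders sum to 4 (valence 4) → 0 H
  atom 7: F (halogen, monovalent) → 0 H
  atom 8: C, bond orders sum to 4 (valence 4) → 0 H
  atom 9: F (halogen, monovalent) → 0 H
  atom 10: C, bond orders sum to 4 (valence 4) → 0 H
  atom 11: S, bond orders sum to 1 (valence 2) → 1 H
  atom 12: C, bond orders sum to 4 (valence 4) → 0 H
  atom 13: C, bond orders sum to 1 (valence 4) → 3 H
Totals → C:8, H:9, F:2, N:1, O:1, S:1.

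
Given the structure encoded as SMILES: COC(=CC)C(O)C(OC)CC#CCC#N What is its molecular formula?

Walk through each heavy atom and fill implicit hydrogens from standard valence (C 4, N 3, O 2, S 2, halogen 1):
  atom 1: C, bond orders sum to 1 (valence 4) → 3 H
  atom 2: O, bond orders sum to 2 (valence 2) → 0 H
  atom 3: C, bond orders sum to 4 (valence 4) → 0 H
  atom 4: C, bond orders sum to 3 (valence 4) → 1 H
  atom 5: C, bond orders sum to 1 (valence 4) → 3 H
  atom 6: C, bond orders sum to 3 (valence 4) → 1 H
  atom 7: O, bond orders sum to 1 (valence 2) → 1 H
  atom 8: C, bond orders sum to 3 (valence 4) → 1 H
  atom 9: O, bond orders sum to 2 (valence 2) → 0 H
  atom 10: C, bond orders sum to 1 (valence 4) → 3 H
  atom 11: C, bond orders sum to 2 (valence 4) → 2 H
  atom 12: C, bond orders sum to 4 (valence 4) → 0 H
  atom 13: C, bond orders sum to 4 (valence 4) → 0 H
  atom 14: C, bond orders sum to 2 (valence 4) → 2 H
  atom 15: C, bond orders sum to 4 (valence 4) → 0 H
  atom 16: N, bond orders sum to 3 (valence 3) → 0 H
Totals → C:12, H:17, N:1, O:3.
In Hill order: C12H17NO3.

C12H17NO3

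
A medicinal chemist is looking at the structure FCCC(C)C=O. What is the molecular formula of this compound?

Walk through each heavy atom and fill implicit hydrogens from standard valence (C 4, N 3, O 2, S 2, halogen 1):
  atom 1: F (halogen, monovalent) → 0 H
  atom 2: C, bond orders sum to 2 (valence 4) → 2 H
  atom 3: C, bond orders sum to 2 (valence 4) → 2 H
  atom 4: C, bond orders sum to 3 (valence 4) → 1 H
  atom 5: C, bond orders sum to 1 (valence 4) → 3 H
  atom 6: C, bond orders sum to 3 (valence 4) → 1 H
  atom 7: O, bond orders sum to 2 (valence 2) → 0 H
Totals → C:5, H:9, F:1, O:1.

C5H9FO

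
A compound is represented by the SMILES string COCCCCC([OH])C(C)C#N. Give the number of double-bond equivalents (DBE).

Degree of unsaturation = (number of rings) + (number of π bonds).
Ring closures in the SMILES: 0.
π bonds: 1 triple bond (each 2 DoU) → 2 DoU from unsaturation.
Total DoU = 0 + 2 = 2.

2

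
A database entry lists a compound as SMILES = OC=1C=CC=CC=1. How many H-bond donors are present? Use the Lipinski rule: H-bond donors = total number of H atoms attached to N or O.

1

Donors: find every N or O and count the H atoms it carries.
  atom 1 (O): bond orders sum to 1 → 1 H
Lipinski HBD = 1.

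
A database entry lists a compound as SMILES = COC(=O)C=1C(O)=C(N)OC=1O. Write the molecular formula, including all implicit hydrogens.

Walk through each heavy atom and fill implicit hydrogens from standard valence (C 4, N 3, O 2, S 2, halogen 1):
  atom 1: C, bond orders sum to 1 (valence 4) → 3 H
  atom 2: O, bond orders sum to 2 (valence 2) → 0 H
  atom 3: C, bond orders sum to 4 (valence 4) → 0 H
  atom 4: O, bond orders sum to 2 (valence 2) → 0 H
  atom 5: C, bond orders sum to 4 (valence 4) → 0 H
  atom 6: C, bond orders sum to 4 (valence 4) → 0 H
  atom 7: O, bond orders sum to 1 (valence 2) → 1 H
  atom 8: C, bond orders sum to 4 (valence 4) → 0 H
  atom 9: N, bond orders sum to 1 (valence 3) → 2 H
  atom 10: O, bond orders sum to 2 (valence 2) → 0 H
  atom 11: C, bond orders sum to 4 (valence 4) → 0 H
  atom 12: O, bond orders sum to 1 (valence 2) → 1 H
Totals → C:6, H:7, N:1, O:5.
In Hill order: C6H7NO5.

C6H7NO5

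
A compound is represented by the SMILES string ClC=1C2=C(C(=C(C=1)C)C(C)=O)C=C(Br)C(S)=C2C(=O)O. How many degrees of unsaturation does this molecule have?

9

Molecular formula: C14H10BrClO3S.
DoU = (2C + 2 + N − H − X) / 2, where X is the halogen count and O/S are ignored.
    = (2·14 + 2 + 0 − 10 − 2) / 2 = 18 / 2 = 9.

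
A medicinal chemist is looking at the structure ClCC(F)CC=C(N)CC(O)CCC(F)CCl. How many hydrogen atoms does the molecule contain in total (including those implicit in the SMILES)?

19

Walk through each heavy atom and fill implicit hydrogens from standard valence (C 4, N 3, O 2, S 2, halogen 1):
  atom 1: Cl (halogen, monovalent) → 0 H
  atom 2: C, bond orders sum to 2 (valence 4) → 2 H
  atom 3: C, bond orders sum to 3 (valence 4) → 1 H
  atom 4: F (halogen, monovalent) → 0 H
  atom 5: C, bond orders sum to 2 (valence 4) → 2 H
  atom 6: C, bond orders sum to 3 (valence 4) → 1 H
  atom 7: C, bond orders sum to 4 (valence 4) → 0 H
  atom 8: N, bond orders sum to 1 (valence 3) → 2 H
  atom 9: C, bond orders sum to 2 (valence 4) → 2 H
  atom 10: C, bond orders sum to 3 (valence 4) → 1 H
  atom 11: O, bond orders sum to 1 (valence 2) → 1 H
  atom 12: C, bond orders sum to 2 (valence 4) → 2 H
  atom 13: C, bond orders sum to 2 (valence 4) → 2 H
  atom 14: C, bond orders sum to 3 (valence 4) → 1 H
  atom 15: F (halogen, monovalent) → 0 H
  atom 16: C, bond orders sum to 2 (valence 4) → 2 H
  atom 17: Cl (halogen, monovalent) → 0 H
Total hydrogens: 19.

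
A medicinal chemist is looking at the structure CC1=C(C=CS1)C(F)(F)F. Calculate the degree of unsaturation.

3

Degree of unsaturation = (number of rings) + (number of π bonds).
Ring closures in the SMILES: 1.
π bonds: 2 double bonds (each 1 DoU) → 2 DoU from unsaturation.
Total DoU = 1 + 2 = 3.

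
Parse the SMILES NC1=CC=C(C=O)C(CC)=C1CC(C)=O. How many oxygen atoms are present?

Scan the SMILES for O atoms (remember two-letter symbols like Cl and Br are single atoms).
Oxygen count: 2.

2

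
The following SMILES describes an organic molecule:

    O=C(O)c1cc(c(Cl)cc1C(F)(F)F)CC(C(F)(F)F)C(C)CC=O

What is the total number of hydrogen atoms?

13

Walk through each heavy atom and fill implicit hydrogens from standard valence (C 4, N 3, O 2, S 2, halogen 1); for lowercase aromatic atoms, an aromatic c carries 1 H when it has two neighbours and 0 H with three, and aromatic n carries 0 H:
  atom 1: O, bond orders sum to 2 (valence 2) → 0 H
  atom 2: C, bond orders sum to 4 (valence 4) → 0 H
  atom 3: O, bond orders sum to 1 (valence 2) → 1 H
  atom 4: aromatic c, 3 neighbours → 0 H
  atom 5: aromatic c, 2 neighbours → 1 H
  atom 6: aromatic c, 3 neighbours → 0 H
  atom 7: aromatic c, 3 neighbours → 0 H
  atom 8: Cl (halogen, monovalent) → 0 H
  atom 9: aromatic c, 2 neighbours → 1 H
  atom 10: aromatic c, 3 neighbours → 0 H
  atom 11: C, bond orders sum to 4 (valence 4) → 0 H
  atom 12: F (halogen, monovalent) → 0 H
  atom 13: F (halogen, monovalent) → 0 H
  atom 14: F (halogen, monovalent) → 0 H
  atom 15: C, bond orders sum to 2 (valence 4) → 2 H
  atom 16: C, bond orders sum to 3 (valence 4) → 1 H
  atom 17: C, bond orders sum to 4 (valence 4) → 0 H
  atom 18: F (halogen, monovalent) → 0 H
  atom 19: F (halogen, monovalent) → 0 H
  atom 20: F (halogen, monovalent) → 0 H
  atom 21: C, bond orders sum to 3 (valence 4) → 1 H
  atom 22: C, bond orders sum to 1 (valence 4) → 3 H
  atom 23: C, bond orders sum to 2 (valence 4) → 2 H
  atom 24: C, bond orders sum to 3 (valence 4) → 1 H
  atom 25: O, bond orders sum to 2 (valence 2) → 0 H
Total hydrogens: 13.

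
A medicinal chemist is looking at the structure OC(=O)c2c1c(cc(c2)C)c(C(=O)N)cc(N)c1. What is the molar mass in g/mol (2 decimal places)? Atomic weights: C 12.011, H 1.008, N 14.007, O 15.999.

First, the molecular formula is C13H12N2O3 (counting implicit H from valence).
  C: 13 × 12.011 = 156.143
  H: 12 × 1.008 = 12.096
  N: 2 × 14.007 = 28.014
  O: 3 × 15.999 = 47.997
Sum: 13×12.011 + 12×1.008 + 2×14.007 + 3×15.999 = 244.250 → 244.25 g/mol.

244.25 g/mol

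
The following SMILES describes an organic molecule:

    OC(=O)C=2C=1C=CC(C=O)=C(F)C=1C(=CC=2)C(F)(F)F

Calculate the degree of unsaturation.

9

Degree of unsaturation = (number of rings) + (number of π bonds).
Ring closures in the SMILES: 2.
π bonds: 7 double bonds (each 1 DoU) → 7 DoU from unsaturation.
Total DoU = 2 + 7 = 9.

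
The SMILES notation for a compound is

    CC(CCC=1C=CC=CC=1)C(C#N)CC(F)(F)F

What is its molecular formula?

C14H16F3N

Walk through each heavy atom and fill implicit hydrogens from standard valence (C 4, N 3, O 2, S 2, halogen 1):
  atom 1: C, bond orders sum to 1 (valence 4) → 3 H
  atom 2: C, bond orders sum to 3 (valence 4) → 1 H
  atom 3: C, bond orders sum to 2 (valence 4) → 2 H
  atom 4: C, bond orders sum to 2 (valence 4) → 2 H
  atom 5: C, bond orders sum to 4 (valence 4) → 0 H
  atom 6: C, bond orders sum to 3 (valence 4) → 1 H
  atom 7: C, bond orders sum to 3 (valence 4) → 1 H
  atom 8: C, bond orders sum to 3 (valence 4) → 1 H
  atom 9: C, bond orders sum to 3 (valence 4) → 1 H
  atom 10: C, bond orders sum to 3 (valence 4) → 1 H
  atom 11: C, bond orders sum to 3 (valence 4) → 1 H
  atom 12: C, bond orders sum to 4 (valence 4) → 0 H
  atom 13: N, bond orders sum to 3 (valence 3) → 0 H
  atom 14: C, bond orders sum to 2 (valence 4) → 2 H
  atom 15: C, bond orders sum to 4 (valence 4) → 0 H
  atom 16: F (halogen, monovalent) → 0 H
  atom 17: F (halogen, monovalent) → 0 H
  atom 18: F (halogen, monovalent) → 0 H
Totals → C:14, H:16, F:3, N:1.
In Hill order: C14H16F3N.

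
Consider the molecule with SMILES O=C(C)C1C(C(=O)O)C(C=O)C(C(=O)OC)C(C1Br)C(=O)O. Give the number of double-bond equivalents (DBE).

6

Degree of unsaturation = (number of rings) + (number of π bonds).
Ring closures in the SMILES: 1.
π bonds: 5 double bonds (each 1 DoU) → 5 DoU from unsaturation.
Total DoU = 1 + 5 = 6.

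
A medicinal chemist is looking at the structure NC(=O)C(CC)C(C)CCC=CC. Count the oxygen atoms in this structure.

Scan the SMILES for O atoms (remember two-letter symbols like Cl and Br are single atoms).
Oxygen count: 1.

1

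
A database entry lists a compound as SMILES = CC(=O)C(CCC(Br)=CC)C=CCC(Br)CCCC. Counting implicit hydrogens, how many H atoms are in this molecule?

26

Walk through each heavy atom and fill implicit hydrogens from standard valence (C 4, N 3, O 2, S 2, halogen 1):
  atom 1: C, bond orders sum to 1 (valence 4) → 3 H
  atom 2: C, bond orders sum to 4 (valence 4) → 0 H
  atom 3: O, bond orders sum to 2 (valence 2) → 0 H
  atom 4: C, bond orders sum to 3 (valence 4) → 1 H
  atom 5: C, bond orders sum to 2 (valence 4) → 2 H
  atom 6: C, bond orders sum to 2 (valence 4) → 2 H
  atom 7: C, bond orders sum to 4 (valence 4) → 0 H
  atom 8: Br (halogen, monovalent) → 0 H
  atom 9: C, bond orders sum to 3 (valence 4) → 1 H
  atom 10: C, bond orders sum to 1 (valence 4) → 3 H
  atom 11: C, bond orders sum to 3 (valence 4) → 1 H
  atom 12: C, bond orders sum to 3 (valence 4) → 1 H
  atom 13: C, bond orders sum to 2 (valence 4) → 2 H
  atom 14: C, bond orders sum to 3 (valence 4) → 1 H
  atom 15: Br (halogen, monovalent) → 0 H
  atom 16: C, bond orders sum to 2 (valence 4) → 2 H
  atom 17: C, bond orders sum to 2 (valence 4) → 2 H
  atom 18: C, bond orders sum to 2 (valence 4) → 2 H
  atom 19: C, bond orders sum to 1 (valence 4) → 3 H
Total hydrogens: 26.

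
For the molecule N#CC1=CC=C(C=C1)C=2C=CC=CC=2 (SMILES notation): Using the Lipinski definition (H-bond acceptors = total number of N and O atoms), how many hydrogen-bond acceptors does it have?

N atoms: 1; O atoms: 0.
Lipinski HBA = 1 + 0 = 1.

1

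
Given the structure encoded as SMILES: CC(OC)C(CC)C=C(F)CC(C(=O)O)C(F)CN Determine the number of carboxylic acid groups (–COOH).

The carboxylic acid motif appears at heavy-atom position 13 in the SMILES.
Other groups present: 1 alkene, 1 ether, 1 primary amine.
Carboxylic acid count: 1.

1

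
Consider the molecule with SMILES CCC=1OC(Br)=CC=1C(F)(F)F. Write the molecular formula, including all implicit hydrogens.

C7H6BrF3O

Walk through each heavy atom and fill implicit hydrogens from standard valence (C 4, N 3, O 2, S 2, halogen 1):
  atom 1: C, bond orders sum to 1 (valence 4) → 3 H
  atom 2: C, bond orders sum to 2 (valence 4) → 2 H
  atom 3: C, bond orders sum to 4 (valence 4) → 0 H
  atom 4: O, bond orders sum to 2 (valence 2) → 0 H
  atom 5: C, bond orders sum to 4 (valence 4) → 0 H
  atom 6: Br (halogen, monovalent) → 0 H
  atom 7: C, bond orders sum to 3 (valence 4) → 1 H
  atom 8: C, bond orders sum to 4 (valence 4) → 0 H
  atom 9: C, bond orders sum to 4 (valence 4) → 0 H
  atom 10: F (halogen, monovalent) → 0 H
  atom 11: F (halogen, monovalent) → 0 H
  atom 12: F (halogen, monovalent) → 0 H
Totals → C:7, H:6, Br:1, F:3, O:1.
In Hill order: C7H6BrF3O.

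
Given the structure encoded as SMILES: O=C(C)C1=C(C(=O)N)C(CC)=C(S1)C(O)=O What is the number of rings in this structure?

In SMILES, each pair of matching ring-closure digits denotes one ring-closing bond; the number of such bonds equals the number of independent rings.
Ring-closure bonds here: 1.

1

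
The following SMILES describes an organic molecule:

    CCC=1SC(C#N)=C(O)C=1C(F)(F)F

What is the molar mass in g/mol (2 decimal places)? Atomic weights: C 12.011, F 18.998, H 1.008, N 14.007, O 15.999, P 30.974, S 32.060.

221.20 g/mol

First, the molecular formula is C8H6F3NOS (counting implicit H from valence).
  C: 8 × 12.011 = 96.088
  F: 3 × 18.998 = 56.994
  H: 6 × 1.008 = 6.048
  N: 1 × 14.007 = 14.007
  O: 1 × 15.999 = 15.999
  S: 1 × 32.060 = 32.060
Sum: 8×12.011 + 3×18.998 + 6×1.008 + 1×14.007 + 1×15.999 + 1×32.060 = 221.196 → 221.20 g/mol.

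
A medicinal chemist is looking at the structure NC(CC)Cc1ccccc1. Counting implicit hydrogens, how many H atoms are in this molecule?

15

Walk through each heavy atom and fill implicit hydrogens from standard valence (C 4, N 3, O 2, S 2, halogen 1); for lowercase aromatic atoms, an aromatic c carries 1 H when it has two neighbours and 0 H with three, and aromatic n carries 0 H:
  atom 1: N, bond orders sum to 1 (valence 3) → 2 H
  atom 2: C, bond orders sum to 3 (valence 4) → 1 H
  atom 3: C, bond orders sum to 2 (valence 4) → 2 H
  atom 4: C, bond orders sum to 1 (valence 4) → 3 H
  atom 5: C, bond orders sum to 2 (valence 4) → 2 H
  atom 6: aromatic c, 3 neighbours → 0 H
  atom 7: aromatic c, 2 neighbours → 1 H
  atom 8: aromatic c, 2 neighbours → 1 H
  atom 9: aromatic c, 2 neighbours → 1 H
  atom 10: aromatic c, 2 neighbours → 1 H
  atom 11: aromatic c, 2 neighbours → 1 H
Total hydrogens: 15.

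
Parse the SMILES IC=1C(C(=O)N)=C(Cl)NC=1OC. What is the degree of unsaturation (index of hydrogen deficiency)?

Molecular formula: C6H6ClIN2O2.
DoU = (2C + 2 + N − H − X) / 2, where X is the halogen count and O/S are ignored.
    = (2·6 + 2 + 2 − 6 − 2) / 2 = 8 / 2 = 4.

4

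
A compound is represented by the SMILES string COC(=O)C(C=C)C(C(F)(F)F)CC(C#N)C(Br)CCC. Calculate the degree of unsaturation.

Molecular formula: C14H19BrF3NO2.
DoU = (2C + 2 + N − H − X) / 2, where X is the halogen count and O/S are ignored.
    = (2·14 + 2 + 1 − 19 − 4) / 2 = 8 / 2 = 4.

4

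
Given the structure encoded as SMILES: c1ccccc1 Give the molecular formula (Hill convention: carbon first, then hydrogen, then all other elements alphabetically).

C6H6

Walk through each heavy atom and fill implicit hydrogens from standard valence (C 4, N 3, O 2, S 2, halogen 1); for lowercase aromatic atoms, an aromatic c carries 1 H when it has two neighbours and 0 H with three, and aromatic n carries 0 H:
  atom 1: aromatic c, 2 neighbours → 1 H
  atom 2: aromatic c, 2 neighbours → 1 H
  atom 3: aromatic c, 2 neighbours → 1 H
  atom 4: aromatic c, 2 neighbours → 1 H
  atom 5: aromatic c, 2 neighbours → 1 H
  atom 6: aromatic c, 2 neighbours → 1 H
Totals → C:6, H:6.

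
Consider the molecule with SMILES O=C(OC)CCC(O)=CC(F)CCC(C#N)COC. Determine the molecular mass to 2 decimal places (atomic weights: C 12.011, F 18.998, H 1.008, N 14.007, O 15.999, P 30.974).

First, the molecular formula is C13H20FNO4 (counting implicit H from valence).
  C: 13 × 12.011 = 156.143
  F: 1 × 18.998 = 18.998
  H: 20 × 1.008 = 20.160
  N: 1 × 14.007 = 14.007
  O: 4 × 15.999 = 63.996
Sum: 13×12.011 + 1×18.998 + 20×1.008 + 1×14.007 + 4×15.999 = 273.304 → 273.30 g/mol.

273.30 g/mol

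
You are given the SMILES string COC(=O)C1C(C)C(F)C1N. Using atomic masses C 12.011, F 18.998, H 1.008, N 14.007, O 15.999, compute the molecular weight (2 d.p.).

First, the molecular formula is C7H12FNO2 (counting implicit H from valence).
  C: 7 × 12.011 = 84.077
  F: 1 × 18.998 = 18.998
  H: 12 × 1.008 = 12.096
  N: 1 × 14.007 = 14.007
  O: 2 × 15.999 = 31.998
Sum: 7×12.011 + 1×18.998 + 12×1.008 + 1×14.007 + 2×15.999 = 161.176 → 161.18 g/mol.

161.18 g/mol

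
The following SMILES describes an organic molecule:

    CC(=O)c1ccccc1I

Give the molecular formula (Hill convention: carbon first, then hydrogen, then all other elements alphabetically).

Walk through each heavy atom and fill implicit hydrogens from standard valence (C 4, N 3, O 2, S 2, halogen 1); for lowercase aromatic atoms, an aromatic c carries 1 H when it has two neighbours and 0 H with three, and aromatic n carries 0 H:
  atom 1: C, bond orders sum to 1 (valence 4) → 3 H
  atom 2: C, bond orders sum to 4 (valence 4) → 0 H
  atom 3: O, bond orders sum to 2 (valence 2) → 0 H
  atom 4: aromatic c, 3 neighbours → 0 H
  atom 5: aromatic c, 2 neighbours → 1 H
  atom 6: aromatic c, 2 neighbours → 1 H
  atom 7: aromatic c, 2 neighbours → 1 H
  atom 8: aromatic c, 2 neighbours → 1 H
  atom 9: aromatic c, 3 neighbours → 0 H
  atom 10: I (halogen, monovalent) → 0 H
Totals → C:8, H:7, I:1, O:1.
In Hill order: C8H7IO.

C8H7IO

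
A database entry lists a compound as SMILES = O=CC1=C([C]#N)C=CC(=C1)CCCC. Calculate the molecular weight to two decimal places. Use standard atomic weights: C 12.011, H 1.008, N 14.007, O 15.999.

First, the molecular formula is C12H13NO (counting implicit H from valence).
  C: 12 × 12.011 = 144.132
  H: 13 × 1.008 = 13.104
  N: 1 × 14.007 = 14.007
  O: 1 × 15.999 = 15.999
Sum: 12×12.011 + 13×1.008 + 1×14.007 + 1×15.999 = 187.242 → 187.24 g/mol.

187.24 g/mol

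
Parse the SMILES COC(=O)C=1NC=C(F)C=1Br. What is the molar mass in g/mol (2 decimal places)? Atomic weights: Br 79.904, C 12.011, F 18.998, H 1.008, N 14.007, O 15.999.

222.01 g/mol

First, the molecular formula is C6H5BrFNO2 (counting implicit H from valence).
  Br: 1 × 79.904 = 79.904
  C: 6 × 12.011 = 72.066
  F: 1 × 18.998 = 18.998
  H: 5 × 1.008 = 5.040
  N: 1 × 14.007 = 14.007
  O: 2 × 15.999 = 31.998
Sum: 1×79.904 + 6×12.011 + 1×18.998 + 5×1.008 + 1×14.007 + 2×15.999 = 222.013 → 222.01 g/mol.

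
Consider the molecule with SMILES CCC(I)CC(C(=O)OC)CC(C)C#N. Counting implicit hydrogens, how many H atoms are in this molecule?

Walk through each heavy atom and fill implicit hydrogens from standard valence (C 4, N 3, O 2, S 2, halogen 1):
  atom 1: C, bond orders sum to 1 (valence 4) → 3 H
  atom 2: C, bond orders sum to 2 (valence 4) → 2 H
  atom 3: C, bond orders sum to 3 (valence 4) → 1 H
  atom 4: I (halogen, monovalent) → 0 H
  atom 5: C, bond orders sum to 2 (valence 4) → 2 H
  atom 6: C, bond orders sum to 3 (valence 4) → 1 H
  atom 7: C, bond orders sum to 4 (valence 4) → 0 H
  atom 8: O, bond orders sum to 2 (valence 2) → 0 H
  atom 9: O, bond orders sum to 2 (valence 2) → 0 H
  atom 10: C, bond orders sum to 1 (valence 4) → 3 H
  atom 11: C, bond orders sum to 2 (valence 4) → 2 H
  atom 12: C, bond orders sum to 3 (valence 4) → 1 H
  atom 13: C, bond orders sum to 1 (valence 4) → 3 H
  atom 14: C, bond orders sum to 4 (valence 4) → 0 H
  atom 15: N, bond orders sum to 3 (valence 3) → 0 H
Total hydrogens: 18.

18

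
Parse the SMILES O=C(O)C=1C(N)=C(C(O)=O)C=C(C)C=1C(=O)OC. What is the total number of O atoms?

Scan the SMILES for O atoms (remember two-letter symbols like Cl and Br are single atoms).
Oxygen count: 6.

6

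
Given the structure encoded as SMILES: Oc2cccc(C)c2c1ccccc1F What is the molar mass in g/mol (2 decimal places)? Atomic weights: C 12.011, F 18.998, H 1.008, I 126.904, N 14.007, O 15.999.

202.23 g/mol

First, the molecular formula is C13H11FO (counting implicit H from valence).
  C: 13 × 12.011 = 156.143
  F: 1 × 18.998 = 18.998
  H: 11 × 1.008 = 11.088
  O: 1 × 15.999 = 15.999
Sum: 13×12.011 + 1×18.998 + 11×1.008 + 1×15.999 = 202.228 → 202.23 g/mol.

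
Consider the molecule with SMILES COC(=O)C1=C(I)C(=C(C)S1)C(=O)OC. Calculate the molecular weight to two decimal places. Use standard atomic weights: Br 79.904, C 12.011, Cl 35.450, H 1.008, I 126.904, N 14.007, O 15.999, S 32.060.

340.13 g/mol

First, the molecular formula is C9H9IO4S (counting implicit H from valence).
  C: 9 × 12.011 = 108.099
  H: 9 × 1.008 = 9.072
  I: 1 × 126.904 = 126.904
  O: 4 × 15.999 = 63.996
  S: 1 × 32.060 = 32.060
Sum: 9×12.011 + 9×1.008 + 1×126.904 + 4×15.999 + 1×32.060 = 340.131 → 340.13 g/mol.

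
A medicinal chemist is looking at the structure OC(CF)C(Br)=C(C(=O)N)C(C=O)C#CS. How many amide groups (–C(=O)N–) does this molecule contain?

The amide motif appears at heavy-atom position 8 in the SMILES.
Other groups present: 1 aldehyde, 1 alkene, 1 alkyne, 1 hydroxyl, 1 thiol.
Amide count: 1.

1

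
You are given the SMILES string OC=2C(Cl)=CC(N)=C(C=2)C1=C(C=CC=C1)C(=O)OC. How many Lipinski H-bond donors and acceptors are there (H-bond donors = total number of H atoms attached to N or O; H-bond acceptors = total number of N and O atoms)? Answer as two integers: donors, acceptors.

Donors: find every N or O and count the H atoms it carries.
  atom 1 (O): bond orders sum to 1 → 1 H
  atom 7 (N): bond orders sum to 1 → 2 H
  atom 17 (O): bond orders sum to 2 → 0 H
  atom 18 (O): bond orders sum to 2 → 0 H
Lipinski HBD = 3.
Acceptors: N atoms = 1, O atoms = 3 → HBA = 4.

3, 4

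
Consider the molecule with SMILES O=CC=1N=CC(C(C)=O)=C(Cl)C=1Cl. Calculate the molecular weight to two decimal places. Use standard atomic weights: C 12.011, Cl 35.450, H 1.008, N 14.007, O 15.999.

First, the molecular formula is C8H5Cl2NO2 (counting implicit H from valence).
  C: 8 × 12.011 = 96.088
  Cl: 2 × 35.450 = 70.900
  H: 5 × 1.008 = 5.040
  N: 1 × 14.007 = 14.007
  O: 2 × 15.999 = 31.998
Sum: 8×12.011 + 2×35.450 + 5×1.008 + 1×14.007 + 2×15.999 = 218.033 → 218.03 g/mol.

218.03 g/mol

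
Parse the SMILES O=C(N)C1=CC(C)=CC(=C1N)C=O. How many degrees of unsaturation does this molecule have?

Molecular formula: C9H10N2O2.
DoU = (2C + 2 + N − H − X) / 2, where X is the halogen count and O/S are ignored.
    = (2·9 + 2 + 2 − 10 − 0) / 2 = 12 / 2 = 6.

6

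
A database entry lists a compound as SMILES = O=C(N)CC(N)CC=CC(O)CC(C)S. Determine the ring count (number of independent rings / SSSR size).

0

In SMILES, each pair of matching ring-closure digits denotes one ring-closing bond; the number of such bonds equals the number of independent rings.
Ring-closure bonds here: 0.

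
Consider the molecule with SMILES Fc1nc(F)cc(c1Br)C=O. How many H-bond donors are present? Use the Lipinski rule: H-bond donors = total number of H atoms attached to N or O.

Donors: find every N or O and count the H atoms it carries.
  atom 3 (N): bond orders sum to 3 → 0 H
  atom 11 (O): bond orders sum to 2 → 0 H
Lipinski HBD = 0.

0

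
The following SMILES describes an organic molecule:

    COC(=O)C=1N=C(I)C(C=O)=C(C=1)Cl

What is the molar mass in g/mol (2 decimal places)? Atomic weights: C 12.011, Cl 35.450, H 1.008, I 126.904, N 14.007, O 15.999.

First, the molecular formula is C8H5ClINO3 (counting implicit H from valence).
  C: 8 × 12.011 = 96.088
  Cl: 1 × 35.450 = 35.450
  H: 5 × 1.008 = 5.040
  I: 1 × 126.904 = 126.904
  N: 1 × 14.007 = 14.007
  O: 3 × 15.999 = 47.997
Sum: 8×12.011 + 1×35.450 + 5×1.008 + 1×126.904 + 1×14.007 + 3×15.999 = 325.486 → 325.49 g/mol.

325.49 g/mol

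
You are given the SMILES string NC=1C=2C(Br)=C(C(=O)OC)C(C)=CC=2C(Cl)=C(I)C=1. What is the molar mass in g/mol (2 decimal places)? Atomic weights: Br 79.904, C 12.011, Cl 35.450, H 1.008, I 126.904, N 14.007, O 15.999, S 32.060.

First, the molecular formula is C13H10BrClINO2 (counting implicit H from valence).
  Br: 1 × 79.904 = 79.904
  C: 13 × 12.011 = 156.143
  Cl: 1 × 35.450 = 35.450
  H: 10 × 1.008 = 10.080
  I: 1 × 126.904 = 126.904
  N: 1 × 14.007 = 14.007
  O: 2 × 15.999 = 31.998
Sum: 1×79.904 + 13×12.011 + 1×35.450 + 10×1.008 + 1×126.904 + 1×14.007 + 2×15.999 = 454.486 → 454.49 g/mol.

454.49 g/mol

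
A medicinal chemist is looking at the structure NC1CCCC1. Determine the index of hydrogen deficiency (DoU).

Molecular formula: C5H11N.
DoU = (2C + 2 + N − H − X) / 2, where X is the halogen count and O/S are ignored.
    = (2·5 + 2 + 1 − 11 − 0) / 2 = 2 / 2 = 1.

1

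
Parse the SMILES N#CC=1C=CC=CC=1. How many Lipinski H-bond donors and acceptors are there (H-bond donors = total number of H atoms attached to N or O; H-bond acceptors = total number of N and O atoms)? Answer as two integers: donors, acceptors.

0, 1

Donors: find every N or O and count the H atoms it carries.
  atom 1 (N): bond orders sum to 3 → 0 H
Lipinski HBD = 0.
Acceptors: N atoms = 1, O atoms = 0 → HBA = 1.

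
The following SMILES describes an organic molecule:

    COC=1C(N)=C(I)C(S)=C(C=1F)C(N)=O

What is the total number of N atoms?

Scan the SMILES for N atoms (remember two-letter symbols like Cl and Br are single atoms).
Nitrogen count: 2.

2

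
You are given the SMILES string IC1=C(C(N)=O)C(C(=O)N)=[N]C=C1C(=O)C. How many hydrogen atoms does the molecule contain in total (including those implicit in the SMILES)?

Walk through each heavy atom and fill implicit hydrogens from standard valence (C 4, N 3, O 2, S 2, halogen 1):
  atom 1: I (halogen, monovalent) → 0 H
  atom 2: C, bond orders sum to 4 (valence 4) → 0 H
  atom 3: C, bond orders sum to 4 (valence 4) → 0 H
  atom 4: C, bond orders sum to 4 (valence 4) → 0 H
  atom 5: N, bond orders sum to 1 (valence 3) → 2 H
  atom 6: O, bond orders sum to 2 (valence 2) → 0 H
  atom 7: C, bond orders sum to 4 (valence 4) → 0 H
  atom 8: C, bond orders sum to 4 (valence 4) → 0 H
  atom 9: O, bond orders sum to 2 (valence 2) → 0 H
  atom 10: N, bond orders sum to 1 (valence 3) → 2 H
  atom 11: N with explicit H count 0
  atom 12: C, bond orders sum to 3 (valence 4) → 1 H
  atom 13: C, bond orders sum to 4 (valence 4) → 0 H
  atom 14: C, bond orders sum to 4 (valence 4) → 0 H
  atom 15: O, bond orders sum to 2 (valence 2) → 0 H
  atom 16: C, bond orders sum to 1 (valence 4) → 3 H
Total hydrogens: 8.

8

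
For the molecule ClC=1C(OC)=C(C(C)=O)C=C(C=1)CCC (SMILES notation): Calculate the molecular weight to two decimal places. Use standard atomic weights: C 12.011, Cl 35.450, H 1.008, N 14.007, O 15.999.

First, the molecular formula is C12H15ClO2 (counting implicit H from valence).
  C: 12 × 12.011 = 144.132
  Cl: 1 × 35.450 = 35.450
  H: 15 × 1.008 = 15.120
  O: 2 × 15.999 = 31.998
Sum: 12×12.011 + 1×35.450 + 15×1.008 + 2×15.999 = 226.700 → 226.70 g/mol.

226.70 g/mol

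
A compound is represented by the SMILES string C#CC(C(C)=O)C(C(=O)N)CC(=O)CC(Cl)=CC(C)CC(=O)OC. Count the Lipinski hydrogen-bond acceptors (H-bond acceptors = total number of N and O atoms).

N atoms: 1; O atoms: 5.
Lipinski HBA = 1 + 5 = 6.

6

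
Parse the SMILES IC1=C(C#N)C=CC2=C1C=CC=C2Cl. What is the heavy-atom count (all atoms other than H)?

14

Every atom symbol written in the SMILES (organic subset) is one heavy atom; implicit H are not written.
Heavy atoms by element → C:11, Cl:1, I:1, N:1.
Total: 14.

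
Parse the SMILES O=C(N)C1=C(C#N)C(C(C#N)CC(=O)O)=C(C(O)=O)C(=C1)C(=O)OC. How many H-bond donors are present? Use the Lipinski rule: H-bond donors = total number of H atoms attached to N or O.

Donors: find every N or O and count the H atoms it carries.
  atom 1 (O): bond orders sum to 2 → 0 H
  atom 3 (N): bond orders sum to 1 → 2 H
  atom 7 (N): bond orders sum to 3 → 0 H
  atom 11 (N): bond orders sum to 3 → 0 H
  atom 14 (O): bond orders sum to 2 → 0 H
  atom 15 (O): bond orders sum to 1 → 1 H
  atom 18 (O): bond orders sum to 1 → 1 H
  atom 19 (O): bond orders sum to 2 → 0 H
  atom 23 (O): bond orders sum to 2 → 0 H
  atom 24 (O): bond orders sum to 2 → 0 H
Lipinski HBD = 4.

4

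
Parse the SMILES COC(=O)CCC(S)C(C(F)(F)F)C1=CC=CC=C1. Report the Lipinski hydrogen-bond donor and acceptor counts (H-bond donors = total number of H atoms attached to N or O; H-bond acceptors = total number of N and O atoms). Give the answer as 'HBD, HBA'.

0, 2

Donors: find every N or O and count the H atoms it carries.
  atom 2 (O): bond orders sum to 2 → 0 H
  atom 4 (O): bond orders sum to 2 → 0 H
Lipinski HBD = 0.
Acceptors: N atoms = 0, O atoms = 2 → HBA = 2.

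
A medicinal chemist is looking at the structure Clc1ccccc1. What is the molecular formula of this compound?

Walk through each heavy atom and fill implicit hydrogens from standard valence (C 4, N 3, O 2, S 2, halogen 1); for lowercase aromatic atoms, an aromatic c carries 1 H when it has two neighbours and 0 H with three, and aromatic n carries 0 H:
  atom 1: Cl (halogen, monovalent) → 0 H
  atom 2: aromatic c, 3 neighbours → 0 H
  atom 3: aromatic c, 2 neighbours → 1 H
  atom 4: aromatic c, 2 neighbours → 1 H
  atom 5: aromatic c, 2 neighbours → 1 H
  atom 6: aromatic c, 2 neighbours → 1 H
  atom 7: aromatic c, 2 neighbours → 1 H
Totals → C:6, H:5, Cl:1.
In Hill order: C6H5Cl.

C6H5Cl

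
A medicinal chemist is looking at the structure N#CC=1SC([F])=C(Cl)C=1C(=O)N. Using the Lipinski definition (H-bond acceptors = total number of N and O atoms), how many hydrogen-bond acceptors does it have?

N atoms: 2; O atoms: 1.
Lipinski HBA = 2 + 1 = 3.

3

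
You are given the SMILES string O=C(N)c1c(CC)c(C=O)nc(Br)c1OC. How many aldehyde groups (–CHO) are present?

The aldehyde motif appears at heavy-atom position 9 in the SMILES.
Other groups present: 1 amide, 1 ether.
Aldehyde count: 1.

1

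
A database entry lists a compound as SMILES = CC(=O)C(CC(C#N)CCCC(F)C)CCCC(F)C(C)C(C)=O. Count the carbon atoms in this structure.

19

Count every carbon token in the SMILES (each C, including those in ring-closure positions and inside branches).
Carbon count: 19.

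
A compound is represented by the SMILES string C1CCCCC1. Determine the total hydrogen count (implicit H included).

12

Walk through each heavy atom and fill implicit hydrogens from standard valence (C 4, N 3, O 2, S 2, halogen 1):
  atom 1: C, bond orders sum to 2 (valence 4) → 2 H
  atom 2: C, bond orders sum to 2 (valence 4) → 2 H
  atom 3: C, bond orders sum to 2 (valence 4) → 2 H
  atom 4: C, bond orders sum to 2 (valence 4) → 2 H
  atom 5: C, bond orders sum to 2 (valence 4) → 2 H
  atom 6: C, bond orders sum to 2 (valence 4) → 2 H
Total hydrogens: 12.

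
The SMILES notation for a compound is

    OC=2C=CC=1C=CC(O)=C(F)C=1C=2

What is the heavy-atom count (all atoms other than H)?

13

Every atom symbol written in the SMILES (organic subset) is one heavy atom; implicit H are not written.
Heavy atoms by element → C:10, F:1, O:2.
Total: 13.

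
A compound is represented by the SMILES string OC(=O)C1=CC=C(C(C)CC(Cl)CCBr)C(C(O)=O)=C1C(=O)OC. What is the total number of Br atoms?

Scan the SMILES for Br atoms (remember two-letter symbols like Cl and Br are single atoms).
Bromine count: 1.

1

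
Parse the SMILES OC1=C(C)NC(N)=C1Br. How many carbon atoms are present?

5

Count every carbon token in the SMILES (each C, including those in ring-closure positions and inside branches).
Carbon count: 5.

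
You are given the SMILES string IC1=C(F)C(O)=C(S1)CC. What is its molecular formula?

C6H6FIOS

Walk through each heavy atom and fill implicit hydrogens from standard valence (C 4, N 3, O 2, S 2, halogen 1):
  atom 1: I (halogen, monovalent) → 0 H
  atom 2: C, bond orders sum to 4 (valence 4) → 0 H
  atom 3: C, bond orders sum to 4 (valence 4) → 0 H
  atom 4: F (halogen, monovalent) → 0 H
  atom 5: C, bond orders sum to 4 (valence 4) → 0 H
  atom 6: O, bond orders sum to 1 (valence 2) → 1 H
  atom 7: C, bond orders sum to 4 (valence 4) → 0 H
  atom 8: S, bond orders sum to 2 (valence 2) → 0 H
  atom 9: C, bond orders sum to 2 (valence 4) → 2 H
  atom 10: C, bond orders sum to 1 (valence 4) → 3 H
Totals → C:6, H:6, F:1, I:1, O:1, S:1.
In Hill order: C6H6FIOS.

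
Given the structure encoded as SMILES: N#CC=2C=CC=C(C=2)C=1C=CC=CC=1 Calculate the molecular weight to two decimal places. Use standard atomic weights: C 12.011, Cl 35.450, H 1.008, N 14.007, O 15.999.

179.22 g/mol

First, the molecular formula is C13H9N (counting implicit H from valence).
  C: 13 × 12.011 = 156.143
  H: 9 × 1.008 = 9.072
  N: 1 × 14.007 = 14.007
Sum: 13×12.011 + 9×1.008 + 1×14.007 = 179.222 → 179.22 g/mol.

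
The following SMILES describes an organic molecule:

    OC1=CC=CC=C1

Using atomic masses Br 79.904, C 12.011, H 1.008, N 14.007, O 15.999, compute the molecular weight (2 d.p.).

94.11 g/mol

First, the molecular formula is C6H6O (counting implicit H from valence).
  C: 6 × 12.011 = 72.066
  H: 6 × 1.008 = 6.048
  O: 1 × 15.999 = 15.999
Sum: 6×12.011 + 6×1.008 + 1×15.999 = 94.113 → 94.11 g/mol.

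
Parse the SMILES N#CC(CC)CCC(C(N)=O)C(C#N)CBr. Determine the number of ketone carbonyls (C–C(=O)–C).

Scan the SMILES for the ketone motif — none present.
Groups that are present: 1 amide, 2 nitrile.

0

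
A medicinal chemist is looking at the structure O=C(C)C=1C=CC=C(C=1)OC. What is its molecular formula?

Walk through each heavy atom and fill implicit hydrogens from standard valence (C 4, N 3, O 2, S 2, halogen 1):
  atom 1: O, bond orders sum to 2 (valence 2) → 0 H
  atom 2: C, bond orders sum to 4 (valence 4) → 0 H
  atom 3: C, bond orders sum to 1 (valence 4) → 3 H
  atom 4: C, bond orders sum to 4 (valence 4) → 0 H
  atom 5: C, bond orders sum to 3 (valence 4) → 1 H
  atom 6: C, bond orders sum to 3 (valence 4) → 1 H
  atom 7: C, bond orders sum to 3 (valence 4) → 1 H
  atom 8: C, bond orders sum to 4 (valence 4) → 0 H
  atom 9: C, bond orders sum to 3 (valence 4) → 1 H
  atom 10: O, bond orders sum to 2 (valence 2) → 0 H
  atom 11: C, bond orders sum to 1 (valence 4) → 3 H
Totals → C:9, H:10, O:2.

C9H10O2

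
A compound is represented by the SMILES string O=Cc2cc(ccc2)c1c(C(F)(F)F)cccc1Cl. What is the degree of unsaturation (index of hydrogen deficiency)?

Molecular formula: C14H8ClF3O.
DoU = (2C + 2 + N − H − X) / 2, where X is the halogen count and O/S are ignored.
    = (2·14 + 2 + 0 − 8 − 4) / 2 = 18 / 2 = 9.

9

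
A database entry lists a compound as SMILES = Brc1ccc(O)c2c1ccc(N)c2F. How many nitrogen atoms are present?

1

Scan the SMILES for N atoms (remember two-letter symbols like Cl and Br are single atoms).
Nitrogen count: 1.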